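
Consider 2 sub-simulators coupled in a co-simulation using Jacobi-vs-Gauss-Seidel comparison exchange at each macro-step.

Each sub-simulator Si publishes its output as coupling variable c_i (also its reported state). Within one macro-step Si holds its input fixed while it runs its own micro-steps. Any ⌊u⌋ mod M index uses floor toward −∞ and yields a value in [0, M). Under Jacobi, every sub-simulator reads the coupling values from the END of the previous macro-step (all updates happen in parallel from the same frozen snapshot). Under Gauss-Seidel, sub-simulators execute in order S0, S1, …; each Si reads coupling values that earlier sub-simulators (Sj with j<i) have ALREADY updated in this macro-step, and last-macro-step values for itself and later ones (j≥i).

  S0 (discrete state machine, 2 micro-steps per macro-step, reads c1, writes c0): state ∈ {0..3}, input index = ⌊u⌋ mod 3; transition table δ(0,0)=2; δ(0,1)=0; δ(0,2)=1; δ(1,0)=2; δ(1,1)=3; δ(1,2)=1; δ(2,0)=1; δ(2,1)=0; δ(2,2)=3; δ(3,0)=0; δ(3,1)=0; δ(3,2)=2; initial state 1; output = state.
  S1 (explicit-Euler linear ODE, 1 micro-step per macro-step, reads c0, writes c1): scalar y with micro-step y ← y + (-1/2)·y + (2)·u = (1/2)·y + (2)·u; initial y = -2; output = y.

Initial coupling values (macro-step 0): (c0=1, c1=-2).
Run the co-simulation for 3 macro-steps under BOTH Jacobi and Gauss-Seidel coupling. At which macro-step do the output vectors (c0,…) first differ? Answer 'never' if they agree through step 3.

first divergence at macro-step: 1

[Jacobi] macro 1: S0 reads c1=-2 → after 2×micro: 0; S1 reads c0=1 → after 1×micro: 1 ⇒ (c0=0, c1=1)
[Jacobi] macro 2: S0 reads c1=1 → after 2×micro: 0; S1 reads c0=0 → after 1×micro: 1/2 ⇒ (c0=0, c1=1/2)
[Jacobi] macro 3: S0 reads c1=1/2 → after 2×micro: 1; S1 reads c0=0 → after 1×micro: 1/4 ⇒ (c0=1, c1=1/4)
[Gauss-Seidel] macro 1: S0 reads c1=-2 → after 2×micro: 0; S1 reads c0=0 → after 1×micro: -1 ⇒ (c0=0, c1=-1)
[Gauss-Seidel] macro 2: S0 reads c1=-1 → after 2×micro: 1; S1 reads c0=1 → after 1×micro: 3/2 ⇒ (c0=1, c1=3/2)
[Gauss-Seidel] macro 3: S0 reads c1=3/2 → after 2×micro: 0; S1 reads c0=0 → after 1×micro: 3/4 ⇒ (c0=0, c1=3/4)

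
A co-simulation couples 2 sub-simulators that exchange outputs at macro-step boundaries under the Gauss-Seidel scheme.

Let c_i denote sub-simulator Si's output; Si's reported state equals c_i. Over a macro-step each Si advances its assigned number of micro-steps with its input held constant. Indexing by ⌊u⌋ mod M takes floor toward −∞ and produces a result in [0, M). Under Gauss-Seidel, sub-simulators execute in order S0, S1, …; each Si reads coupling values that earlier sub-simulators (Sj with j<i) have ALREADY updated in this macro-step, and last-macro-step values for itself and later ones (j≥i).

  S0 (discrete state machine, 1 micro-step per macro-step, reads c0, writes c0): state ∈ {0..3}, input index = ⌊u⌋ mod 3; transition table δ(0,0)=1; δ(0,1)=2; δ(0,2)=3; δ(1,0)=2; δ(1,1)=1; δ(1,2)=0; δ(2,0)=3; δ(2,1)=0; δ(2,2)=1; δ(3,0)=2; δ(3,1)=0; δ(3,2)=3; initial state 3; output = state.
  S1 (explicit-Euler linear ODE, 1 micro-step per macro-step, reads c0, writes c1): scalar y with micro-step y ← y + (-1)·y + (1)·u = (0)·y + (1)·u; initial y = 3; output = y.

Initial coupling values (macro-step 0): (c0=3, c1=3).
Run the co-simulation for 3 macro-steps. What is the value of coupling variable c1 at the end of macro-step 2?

macro 1: S0 reads c0=3 → after 1×micro: 2; S1 reads c0=2 → after 1×micro: 2 ⇒ (c0=2, c1=2)
macro 2: S0 reads c0=2 → after 1×micro: 1; S1 reads c0=1 → after 1×micro: 1 ⇒ (c0=1, c1=1)
macro 3: S0 reads c0=1 → after 1×micro: 1; S1 reads c0=1 → after 1×micro: 1 ⇒ (c0=1, c1=1)

c1 at macro-step 2 = 1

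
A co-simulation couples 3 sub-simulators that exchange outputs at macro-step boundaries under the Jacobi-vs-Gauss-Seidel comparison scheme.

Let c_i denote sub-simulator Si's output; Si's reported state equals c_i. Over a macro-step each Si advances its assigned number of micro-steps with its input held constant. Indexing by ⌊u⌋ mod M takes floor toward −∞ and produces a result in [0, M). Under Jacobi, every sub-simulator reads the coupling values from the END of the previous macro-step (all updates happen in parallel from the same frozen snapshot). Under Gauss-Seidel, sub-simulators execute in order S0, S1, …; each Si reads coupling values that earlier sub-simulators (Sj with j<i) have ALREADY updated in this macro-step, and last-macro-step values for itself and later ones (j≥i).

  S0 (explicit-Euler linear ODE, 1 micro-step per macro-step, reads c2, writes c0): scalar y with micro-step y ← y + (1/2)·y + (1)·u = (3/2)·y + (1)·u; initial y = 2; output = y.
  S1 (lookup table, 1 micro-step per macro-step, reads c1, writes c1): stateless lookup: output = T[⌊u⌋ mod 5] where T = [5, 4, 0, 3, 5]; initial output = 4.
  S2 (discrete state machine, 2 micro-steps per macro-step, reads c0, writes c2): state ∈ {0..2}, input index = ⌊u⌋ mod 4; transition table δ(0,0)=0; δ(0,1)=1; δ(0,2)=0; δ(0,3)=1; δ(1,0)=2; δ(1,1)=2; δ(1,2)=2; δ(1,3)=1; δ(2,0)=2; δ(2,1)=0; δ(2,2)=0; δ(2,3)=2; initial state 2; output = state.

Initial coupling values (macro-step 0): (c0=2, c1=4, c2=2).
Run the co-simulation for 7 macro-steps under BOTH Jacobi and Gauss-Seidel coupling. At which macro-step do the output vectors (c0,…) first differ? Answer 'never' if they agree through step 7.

[Jacobi] macro 1: S0 reads c2=2 → after 1×micro: 5; S1 reads c1=4 → after 1×micro: 5; S2 reads c0=2 → after 2×micro: 0 ⇒ (c0=5, c1=5, c2=0)
[Jacobi] macro 2: S0 reads c2=0 → after 1×micro: 15/2; S1 reads c1=5 → after 1×micro: 5; S2 reads c0=5 → after 2×micro: 2 ⇒ (c0=15/2, c1=5, c2=2)
[Jacobi] macro 3: S0 reads c2=2 → after 1×micro: 53/4; S1 reads c1=5 → after 1×micro: 5; S2 reads c0=15/2 → after 2×micro: 2 ⇒ (c0=53/4, c1=5, c2=2)
[Jacobi] macro 4: S0 reads c2=2 → after 1×micro: 175/8; S1 reads c1=5 → after 1×micro: 5; S2 reads c0=53/4 → after 2×micro: 1 ⇒ (c0=175/8, c1=5, c2=1)
[Jacobi] macro 5: S0 reads c2=1 → after 1×micro: 541/16; S1 reads c1=5 → after 1×micro: 5; S2 reads c0=175/8 → after 2×micro: 0 ⇒ (c0=541/16, c1=5, c2=0)
[Jacobi] macro 6: S0 reads c2=0 → after 1×micro: 1623/32; S1 reads c1=5 → after 1×micro: 5; S2 reads c0=541/16 → after 2×micro: 2 ⇒ (c0=1623/32, c1=5, c2=2)
[Jacobi] macro 7: S0 reads c2=2 → after 1×micro: 4997/64; S1 reads c1=5 → after 1×micro: 5; S2 reads c0=1623/32 → after 2×micro: 0 ⇒ (c0=4997/64, c1=5, c2=0)
[Gauss-Seidel] macro 1: S0 reads c2=2 → after 1×micro: 5; S1 reads c1=4 → after 1×micro: 5; S2 reads c0=5 → after 2×micro: 1 ⇒ (c0=5, c1=5, c2=1)
[Gauss-Seidel] macro 2: S0 reads c2=1 → after 1×micro: 17/2; S1 reads c1=5 → after 1×micro: 5; S2 reads c0=17/2 → after 2×micro: 2 ⇒ (c0=17/2, c1=5, c2=2)
[Gauss-Seidel] macro 3: S0 reads c2=2 → after 1×micro: 59/4; S1 reads c1=5 → after 1×micro: 5; S2 reads c0=59/4 → after 2×micro: 0 ⇒ (c0=59/4, c1=5, c2=0)
[Gauss-Seidel] macro 4: S0 reads c2=0 → after 1×micro: 177/8; S1 reads c1=5 → after 1×micro: 5; S2 reads c0=177/8 → after 2×micro: 0 ⇒ (c0=177/8, c1=5, c2=0)
[Gauss-Seidel] macro 5: S0 reads c2=0 → after 1×micro: 531/16; S1 reads c1=5 → after 1×micro: 5; S2 reads c0=531/16 → after 2×micro: 2 ⇒ (c0=531/16, c1=5, c2=2)
[Gauss-Seidel] macro 6: S0 reads c2=2 → after 1×micro: 1657/32; S1 reads c1=5 → after 1×micro: 5; S2 reads c0=1657/32 → after 2×micro: 2 ⇒ (c0=1657/32, c1=5, c2=2)
[Gauss-Seidel] macro 7: S0 reads c2=2 → after 1×micro: 5099/64; S1 reads c1=5 → after 1×micro: 5; S2 reads c0=5099/64 → after 2×micro: 2 ⇒ (c0=5099/64, c1=5, c2=2)

first divergence at macro-step: 1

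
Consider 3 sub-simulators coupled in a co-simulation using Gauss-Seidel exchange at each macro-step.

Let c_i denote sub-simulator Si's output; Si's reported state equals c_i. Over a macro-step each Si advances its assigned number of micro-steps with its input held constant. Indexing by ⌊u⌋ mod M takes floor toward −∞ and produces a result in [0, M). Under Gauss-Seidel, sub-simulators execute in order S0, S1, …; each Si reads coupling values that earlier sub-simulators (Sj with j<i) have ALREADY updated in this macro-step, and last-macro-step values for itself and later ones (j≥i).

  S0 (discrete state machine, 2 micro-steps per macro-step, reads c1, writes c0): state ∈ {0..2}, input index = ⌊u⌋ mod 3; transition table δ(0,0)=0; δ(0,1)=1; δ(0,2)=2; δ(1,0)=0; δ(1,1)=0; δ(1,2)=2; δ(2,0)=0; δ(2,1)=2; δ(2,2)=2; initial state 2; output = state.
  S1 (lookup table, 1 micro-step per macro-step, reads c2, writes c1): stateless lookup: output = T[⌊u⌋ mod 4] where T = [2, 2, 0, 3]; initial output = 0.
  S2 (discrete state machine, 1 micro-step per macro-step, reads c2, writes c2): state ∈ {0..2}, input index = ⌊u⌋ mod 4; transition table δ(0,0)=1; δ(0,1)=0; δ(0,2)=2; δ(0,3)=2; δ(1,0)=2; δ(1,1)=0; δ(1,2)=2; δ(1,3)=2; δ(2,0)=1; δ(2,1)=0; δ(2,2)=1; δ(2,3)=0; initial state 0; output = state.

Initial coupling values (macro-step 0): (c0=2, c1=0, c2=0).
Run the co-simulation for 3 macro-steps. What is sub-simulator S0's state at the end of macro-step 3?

S0 state at macro-step 3 = 2

macro 1: S0 reads c1=0 → after 2×micro: 0; S1 reads c2=0 → after 1×micro: 2; S2 reads c2=0 → after 1×micro: 1 ⇒ (c0=0, c1=2, c2=1)
macro 2: S0 reads c1=2 → after 2×micro: 2; S1 reads c2=1 → after 1×micro: 2; S2 reads c2=1 → after 1×micro: 0 ⇒ (c0=2, c1=2, c2=0)
macro 3: S0 reads c1=2 → after 2×micro: 2; S1 reads c2=0 → after 1×micro: 2; S2 reads c2=0 → after 1×micro: 1 ⇒ (c0=2, c1=2, c2=1)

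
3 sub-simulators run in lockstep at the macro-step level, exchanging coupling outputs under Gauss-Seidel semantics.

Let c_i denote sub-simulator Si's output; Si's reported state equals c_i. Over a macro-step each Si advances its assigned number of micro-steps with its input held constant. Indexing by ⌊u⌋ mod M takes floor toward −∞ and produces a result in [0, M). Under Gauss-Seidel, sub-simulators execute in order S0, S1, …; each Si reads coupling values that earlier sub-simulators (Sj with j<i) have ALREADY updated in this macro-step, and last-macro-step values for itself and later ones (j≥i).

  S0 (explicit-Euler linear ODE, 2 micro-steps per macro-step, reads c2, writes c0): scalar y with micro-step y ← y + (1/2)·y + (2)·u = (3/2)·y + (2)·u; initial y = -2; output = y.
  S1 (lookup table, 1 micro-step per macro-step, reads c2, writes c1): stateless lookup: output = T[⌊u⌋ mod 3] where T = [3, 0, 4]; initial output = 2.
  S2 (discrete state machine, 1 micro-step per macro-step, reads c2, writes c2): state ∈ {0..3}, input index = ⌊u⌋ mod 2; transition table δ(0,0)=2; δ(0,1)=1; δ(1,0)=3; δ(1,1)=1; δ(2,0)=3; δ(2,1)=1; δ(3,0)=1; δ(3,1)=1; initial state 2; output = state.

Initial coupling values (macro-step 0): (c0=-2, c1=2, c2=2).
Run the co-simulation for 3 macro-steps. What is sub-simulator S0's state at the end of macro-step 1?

macro 1: S0 reads c2=2 → after 2×micro: 11/2; S1 reads c2=2 → after 1×micro: 4; S2 reads c2=2 → after 1×micro: 3 ⇒ (c0=11/2, c1=4, c2=3)
macro 2: S0 reads c2=3 → after 2×micro: 219/8; S1 reads c2=3 → after 1×micro: 3; S2 reads c2=3 → after 1×micro: 1 ⇒ (c0=219/8, c1=3, c2=1)
macro 3: S0 reads c2=1 → after 2×micro: 2131/32; S1 reads c2=1 → after 1×micro: 0; S2 reads c2=1 → after 1×micro: 1 ⇒ (c0=2131/32, c1=0, c2=1)

S0 state at macro-step 1 = 11/2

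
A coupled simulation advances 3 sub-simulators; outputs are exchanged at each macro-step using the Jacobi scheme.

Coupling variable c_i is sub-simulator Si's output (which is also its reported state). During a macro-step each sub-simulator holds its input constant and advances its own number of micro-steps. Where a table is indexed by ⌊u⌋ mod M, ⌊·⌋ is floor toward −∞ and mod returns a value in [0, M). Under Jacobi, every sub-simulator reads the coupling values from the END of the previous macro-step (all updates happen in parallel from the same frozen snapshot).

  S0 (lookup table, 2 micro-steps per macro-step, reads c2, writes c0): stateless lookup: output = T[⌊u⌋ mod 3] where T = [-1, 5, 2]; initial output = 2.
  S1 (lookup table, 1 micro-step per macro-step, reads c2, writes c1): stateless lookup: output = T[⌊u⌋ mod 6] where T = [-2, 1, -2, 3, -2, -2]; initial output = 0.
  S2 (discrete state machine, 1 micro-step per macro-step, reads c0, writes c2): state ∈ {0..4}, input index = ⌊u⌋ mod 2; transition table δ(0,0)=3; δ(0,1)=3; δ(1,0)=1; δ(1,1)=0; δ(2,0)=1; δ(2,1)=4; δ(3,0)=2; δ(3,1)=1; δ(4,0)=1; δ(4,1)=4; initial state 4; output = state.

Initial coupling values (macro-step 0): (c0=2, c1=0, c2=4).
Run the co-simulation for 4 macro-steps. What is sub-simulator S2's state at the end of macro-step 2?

S2 state at macro-step 2 = 0

macro 1: S0 reads c2=4 → after 2×micro: 5; S1 reads c2=4 → after 1×micro: -2; S2 reads c0=2 → after 1×micro: 1 ⇒ (c0=5, c1=-2, c2=1)
macro 2: S0 reads c2=1 → after 2×micro: 5; S1 reads c2=1 → after 1×micro: 1; S2 reads c0=5 → after 1×micro: 0 ⇒ (c0=5, c1=1, c2=0)
macro 3: S0 reads c2=0 → after 2×micro: -1; S1 reads c2=0 → after 1×micro: -2; S2 reads c0=5 → after 1×micro: 3 ⇒ (c0=-1, c1=-2, c2=3)
macro 4: S0 reads c2=3 → after 2×micro: -1; S1 reads c2=3 → after 1×micro: 3; S2 reads c0=-1 → after 1×micro: 1 ⇒ (c0=-1, c1=3, c2=1)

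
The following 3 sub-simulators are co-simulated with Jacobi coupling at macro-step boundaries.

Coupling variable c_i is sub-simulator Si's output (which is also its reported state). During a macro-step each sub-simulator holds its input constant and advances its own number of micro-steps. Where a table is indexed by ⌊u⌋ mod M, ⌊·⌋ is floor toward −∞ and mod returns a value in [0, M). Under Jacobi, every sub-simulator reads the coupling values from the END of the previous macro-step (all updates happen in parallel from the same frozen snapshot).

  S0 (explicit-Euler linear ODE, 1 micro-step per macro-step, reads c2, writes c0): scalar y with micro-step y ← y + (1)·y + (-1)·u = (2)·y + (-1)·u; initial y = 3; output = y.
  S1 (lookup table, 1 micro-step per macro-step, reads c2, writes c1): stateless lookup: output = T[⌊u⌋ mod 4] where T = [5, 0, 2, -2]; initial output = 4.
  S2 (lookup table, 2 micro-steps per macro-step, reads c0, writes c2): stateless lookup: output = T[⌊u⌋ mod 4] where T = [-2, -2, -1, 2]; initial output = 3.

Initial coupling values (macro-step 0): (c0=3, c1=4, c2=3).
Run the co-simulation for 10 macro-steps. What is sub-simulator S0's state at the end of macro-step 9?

S0 state at macro-step 9 = 478

macro 1: S0 reads c2=3 → after 1×micro: 3; S1 reads c2=3 → after 1×micro: -2; S2 reads c0=3 → after 2×micro: 2 ⇒ (c0=3, c1=-2, c2=2)
macro 2: S0 reads c2=2 → after 1×micro: 4; S1 reads c2=2 → after 1×micro: 2; S2 reads c0=3 → after 2×micro: 2 ⇒ (c0=4, c1=2, c2=2)
macro 3: S0 reads c2=2 → after 1×micro: 6; S1 reads c2=2 → after 1×micro: 2; S2 reads c0=4 → after 2×micro: -2 ⇒ (c0=6, c1=2, c2=-2)
macro 4: S0 reads c2=-2 → after 1×micro: 14; S1 reads c2=-2 → after 1×micro: 2; S2 reads c0=6 → after 2×micro: -1 ⇒ (c0=14, c1=2, c2=-1)
macro 5: S0 reads c2=-1 → after 1×micro: 29; S1 reads c2=-1 → after 1×micro: -2; S2 reads c0=14 → after 2×micro: -1 ⇒ (c0=29, c1=-2, c2=-1)
macro 6: S0 reads c2=-1 → after 1×micro: 59; S1 reads c2=-1 → after 1×micro: -2; S2 reads c0=29 → after 2×micro: -2 ⇒ (c0=59, c1=-2, c2=-2)
macro 7: S0 reads c2=-2 → after 1×micro: 120; S1 reads c2=-2 → after 1×micro: 2; S2 reads c0=59 → after 2×micro: 2 ⇒ (c0=120, c1=2, c2=2)
macro 8: S0 reads c2=2 → after 1×micro: 238; S1 reads c2=2 → after 1×micro: 2; S2 reads c0=120 → after 2×micro: -2 ⇒ (c0=238, c1=2, c2=-2)
macro 9: S0 reads c2=-2 → after 1×micro: 478; S1 reads c2=-2 → after 1×micro: 2; S2 reads c0=238 → after 2×micro: -1 ⇒ (c0=478, c1=2, c2=-1)
macro 10: S0 reads c2=-1 → after 1×micro: 957; S1 reads c2=-1 → after 1×micro: -2; S2 reads c0=478 → after 2×micro: -1 ⇒ (c0=957, c1=-2, c2=-1)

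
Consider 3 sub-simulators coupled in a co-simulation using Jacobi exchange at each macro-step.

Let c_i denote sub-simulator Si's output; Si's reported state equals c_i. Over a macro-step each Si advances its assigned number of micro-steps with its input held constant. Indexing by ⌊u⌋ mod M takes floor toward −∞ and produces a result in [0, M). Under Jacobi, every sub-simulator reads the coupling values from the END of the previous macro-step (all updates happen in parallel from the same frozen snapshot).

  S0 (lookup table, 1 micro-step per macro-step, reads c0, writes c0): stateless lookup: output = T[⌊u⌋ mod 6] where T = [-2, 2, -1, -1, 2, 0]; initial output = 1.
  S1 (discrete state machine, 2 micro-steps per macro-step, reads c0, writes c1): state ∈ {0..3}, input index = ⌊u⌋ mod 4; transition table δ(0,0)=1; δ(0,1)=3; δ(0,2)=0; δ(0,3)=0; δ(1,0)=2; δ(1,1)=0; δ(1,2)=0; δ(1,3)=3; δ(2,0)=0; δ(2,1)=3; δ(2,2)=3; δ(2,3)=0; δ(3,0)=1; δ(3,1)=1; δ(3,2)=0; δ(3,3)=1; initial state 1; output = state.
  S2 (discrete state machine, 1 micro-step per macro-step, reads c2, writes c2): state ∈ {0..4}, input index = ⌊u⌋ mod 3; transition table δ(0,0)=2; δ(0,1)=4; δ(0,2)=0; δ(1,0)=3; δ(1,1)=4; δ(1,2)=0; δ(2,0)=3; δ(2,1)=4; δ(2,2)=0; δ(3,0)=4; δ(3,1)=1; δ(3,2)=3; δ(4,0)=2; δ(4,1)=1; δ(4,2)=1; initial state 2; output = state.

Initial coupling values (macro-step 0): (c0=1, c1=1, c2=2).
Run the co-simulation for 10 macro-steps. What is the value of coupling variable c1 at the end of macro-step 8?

c1 at macro-step 8 = 2

macro 1: S0 reads c0=1 → after 1×micro: 2; S1 reads c0=1 → after 2×micro: 3; S2 reads c2=2 → after 1×micro: 0 ⇒ (c0=2, c1=3, c2=0)
macro 2: S0 reads c0=2 → after 1×micro: -1; S1 reads c0=2 → after 2×micro: 0; S2 reads c2=0 → after 1×micro: 2 ⇒ (c0=-1, c1=0, c2=2)
macro 3: S0 reads c0=-1 → after 1×micro: 0; S1 reads c0=-1 → after 2×micro: 0; S2 reads c2=2 → after 1×micro: 0 ⇒ (c0=0, c1=0, c2=0)
macro 4: S0 reads c0=0 → after 1×micro: -2; S1 reads c0=0 → after 2×micro: 2; S2 reads c2=0 → after 1×micro: 2 ⇒ (c0=-2, c1=2, c2=2)
macro 5: S0 reads c0=-2 → after 1×micro: 2; S1 reads c0=-2 → after 2×micro: 0; S2 reads c2=2 → after 1×micro: 0 ⇒ (c0=2, c1=0, c2=0)
macro 6: S0 reads c0=2 → after 1×micro: -1; S1 reads c0=2 → after 2×micro: 0; S2 reads c2=0 → after 1×micro: 2 ⇒ (c0=-1, c1=0, c2=2)
macro 7: S0 reads c0=-1 → after 1×micro: 0; S1 reads c0=-1 → after 2×micro: 0; S2 reads c2=2 → after 1×micro: 0 ⇒ (c0=0, c1=0, c2=0)
macro 8: S0 reads c0=0 → after 1×micro: -2; S1 reads c0=0 → after 2×micro: 2; S2 reads c2=0 → after 1×micro: 2 ⇒ (c0=-2, c1=2, c2=2)
macro 9: S0 reads c0=-2 → after 1×micro: 2; S1 reads c0=-2 → after 2×micro: 0; S2 reads c2=2 → after 1×micro: 0 ⇒ (c0=2, c1=0, c2=0)
macro 10: S0 reads c0=2 → after 1×micro: -1; S1 reads c0=2 → after 2×micro: 0; S2 reads c2=0 → after 1×micro: 2 ⇒ (c0=-1, c1=0, c2=2)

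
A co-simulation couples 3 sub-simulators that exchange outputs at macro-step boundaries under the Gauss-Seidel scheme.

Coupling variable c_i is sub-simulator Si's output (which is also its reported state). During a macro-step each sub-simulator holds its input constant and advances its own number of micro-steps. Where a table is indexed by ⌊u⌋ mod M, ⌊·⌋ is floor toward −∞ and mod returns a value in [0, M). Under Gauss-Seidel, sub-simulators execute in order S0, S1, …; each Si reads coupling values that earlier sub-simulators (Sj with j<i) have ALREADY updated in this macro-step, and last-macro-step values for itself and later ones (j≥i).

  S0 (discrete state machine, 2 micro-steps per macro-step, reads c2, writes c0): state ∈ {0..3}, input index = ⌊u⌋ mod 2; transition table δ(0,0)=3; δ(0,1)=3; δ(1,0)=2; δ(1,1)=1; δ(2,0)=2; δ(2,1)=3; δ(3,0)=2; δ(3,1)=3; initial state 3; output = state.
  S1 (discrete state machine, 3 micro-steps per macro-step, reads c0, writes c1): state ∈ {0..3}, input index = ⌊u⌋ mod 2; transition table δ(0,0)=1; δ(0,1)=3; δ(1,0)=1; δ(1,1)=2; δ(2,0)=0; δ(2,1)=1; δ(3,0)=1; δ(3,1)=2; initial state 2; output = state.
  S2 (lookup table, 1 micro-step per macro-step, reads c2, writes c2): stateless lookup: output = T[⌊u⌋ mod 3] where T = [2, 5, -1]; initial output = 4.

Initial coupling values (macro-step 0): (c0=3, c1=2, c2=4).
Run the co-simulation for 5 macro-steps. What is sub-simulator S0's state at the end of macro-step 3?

macro 1: S0 reads c2=4 → after 2×micro: 2; S1 reads c0=2 → after 3×micro: 1; S2 reads c2=4 → after 1×micro: 5 ⇒ (c0=2, c1=1, c2=5)
macro 2: S0 reads c2=5 → after 2×micro: 3; S1 reads c0=3 → after 3×micro: 2; S2 reads c2=5 → after 1×micro: -1 ⇒ (c0=3, c1=2, c2=-1)
macro 3: S0 reads c2=-1 → after 2×micro: 3; S1 reads c0=3 → after 3×micro: 1; S2 reads c2=-1 → after 1×micro: -1 ⇒ (c0=3, c1=1, c2=-1)
macro 4: S0 reads c2=-1 → after 2×micro: 3; S1 reads c0=3 → after 3×micro: 2; S2 reads c2=-1 → after 1×micro: -1 ⇒ (c0=3, c1=2, c2=-1)
macro 5: S0 reads c2=-1 → after 2×micro: 3; S1 reads c0=3 → after 3×micro: 1; S2 reads c2=-1 → after 1×micro: -1 ⇒ (c0=3, c1=1, c2=-1)

S0 state at macro-step 3 = 3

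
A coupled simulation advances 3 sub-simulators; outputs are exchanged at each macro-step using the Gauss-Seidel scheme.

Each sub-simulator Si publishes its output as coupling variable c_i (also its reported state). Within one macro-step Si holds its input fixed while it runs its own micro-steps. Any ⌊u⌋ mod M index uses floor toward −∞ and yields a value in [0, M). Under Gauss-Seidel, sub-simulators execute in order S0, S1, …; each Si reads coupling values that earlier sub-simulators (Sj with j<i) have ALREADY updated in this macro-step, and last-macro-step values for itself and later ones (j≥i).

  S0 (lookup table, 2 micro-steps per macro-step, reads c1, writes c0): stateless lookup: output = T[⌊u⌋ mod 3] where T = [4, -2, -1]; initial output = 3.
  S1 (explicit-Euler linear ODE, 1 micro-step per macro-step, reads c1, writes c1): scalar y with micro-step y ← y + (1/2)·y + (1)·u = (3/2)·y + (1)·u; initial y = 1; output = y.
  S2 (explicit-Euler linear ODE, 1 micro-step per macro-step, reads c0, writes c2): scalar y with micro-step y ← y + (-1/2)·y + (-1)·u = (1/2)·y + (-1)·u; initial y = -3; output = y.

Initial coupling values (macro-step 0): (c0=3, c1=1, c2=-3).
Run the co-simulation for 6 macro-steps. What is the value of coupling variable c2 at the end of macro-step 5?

macro 1: S0 reads c1=1 → after 2×micro: -2; S1 reads c1=1 → after 1×micro: 5/2; S2 reads c0=-2 → after 1×micro: 1/2 ⇒ (c0=-2, c1=5/2, c2=1/2)
macro 2: S0 reads c1=5/2 → after 2×micro: -1; S1 reads c1=5/2 → after 1×micro: 25/4; S2 reads c0=-1 → after 1×micro: 5/4 ⇒ (c0=-1, c1=25/4, c2=5/4)
macro 3: S0 reads c1=25/4 → after 2×micro: 4; S1 reads c1=25/4 → after 1×micro: 125/8; S2 reads c0=4 → after 1×micro: -27/8 ⇒ (c0=4, c1=125/8, c2=-27/8)
macro 4: S0 reads c1=125/8 → after 2×micro: 4; S1 reads c1=125/8 → after 1×micro: 625/16; S2 reads c0=4 → after 1×micro: -91/16 ⇒ (c0=4, c1=625/16, c2=-91/16)
macro 5: S0 reads c1=625/16 → after 2×micro: 4; S1 reads c1=625/16 → after 1×micro: 3125/32; S2 reads c0=4 → after 1×micro: -219/32 ⇒ (c0=4, c1=3125/32, c2=-219/32)
macro 6: S0 reads c1=3125/32 → after 2×micro: -2; S1 reads c1=3125/32 → after 1×micro: 15625/64; S2 reads c0=-2 → after 1×micro: -91/64 ⇒ (c0=-2, c1=15625/64, c2=-91/64)

c2 at macro-step 5 = -219/32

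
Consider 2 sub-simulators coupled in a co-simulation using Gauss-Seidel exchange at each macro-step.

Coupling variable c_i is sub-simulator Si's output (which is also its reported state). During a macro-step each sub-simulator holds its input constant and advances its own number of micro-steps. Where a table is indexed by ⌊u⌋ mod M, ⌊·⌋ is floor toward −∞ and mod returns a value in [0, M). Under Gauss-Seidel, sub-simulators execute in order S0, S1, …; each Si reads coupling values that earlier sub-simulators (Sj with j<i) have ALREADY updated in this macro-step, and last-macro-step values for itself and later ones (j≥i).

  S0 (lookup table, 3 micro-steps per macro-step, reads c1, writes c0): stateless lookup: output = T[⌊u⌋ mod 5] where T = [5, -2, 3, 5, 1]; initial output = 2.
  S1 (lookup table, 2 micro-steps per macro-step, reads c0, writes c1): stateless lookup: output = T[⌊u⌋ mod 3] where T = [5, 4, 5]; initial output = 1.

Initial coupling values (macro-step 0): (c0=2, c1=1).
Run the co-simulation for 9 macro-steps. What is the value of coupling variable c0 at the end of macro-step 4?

c0 at macro-step 4 = 1

macro 1: S0 reads c1=1 → after 3×micro: -2; S1 reads c0=-2 → after 2×micro: 4 ⇒ (c0=-2, c1=4)
macro 2: S0 reads c1=4 → after 3×micro: 1; S1 reads c0=1 → after 2×micro: 4 ⇒ (c0=1, c1=4)
macro 3: S0 reads c1=4 → after 3×micro: 1; S1 reads c0=1 → after 2×micro: 4 ⇒ (c0=1, c1=4)
macro 4: S0 reads c1=4 → after 3×micro: 1; S1 reads c0=1 → after 2×micro: 4 ⇒ (c0=1, c1=4)
macro 5: S0 reads c1=4 → after 3×micro: 1; S1 reads c0=1 → after 2×micro: 4 ⇒ (c0=1, c1=4)
macro 6: S0 reads c1=4 → after 3×micro: 1; S1 reads c0=1 → after 2×micro: 4 ⇒ (c0=1, c1=4)
macro 7: S0 reads c1=4 → after 3×micro: 1; S1 reads c0=1 → after 2×micro: 4 ⇒ (c0=1, c1=4)
macro 8: S0 reads c1=4 → after 3×micro: 1; S1 reads c0=1 → after 2×micro: 4 ⇒ (c0=1, c1=4)
macro 9: S0 reads c1=4 → after 3×micro: 1; S1 reads c0=1 → after 2×micro: 4 ⇒ (c0=1, c1=4)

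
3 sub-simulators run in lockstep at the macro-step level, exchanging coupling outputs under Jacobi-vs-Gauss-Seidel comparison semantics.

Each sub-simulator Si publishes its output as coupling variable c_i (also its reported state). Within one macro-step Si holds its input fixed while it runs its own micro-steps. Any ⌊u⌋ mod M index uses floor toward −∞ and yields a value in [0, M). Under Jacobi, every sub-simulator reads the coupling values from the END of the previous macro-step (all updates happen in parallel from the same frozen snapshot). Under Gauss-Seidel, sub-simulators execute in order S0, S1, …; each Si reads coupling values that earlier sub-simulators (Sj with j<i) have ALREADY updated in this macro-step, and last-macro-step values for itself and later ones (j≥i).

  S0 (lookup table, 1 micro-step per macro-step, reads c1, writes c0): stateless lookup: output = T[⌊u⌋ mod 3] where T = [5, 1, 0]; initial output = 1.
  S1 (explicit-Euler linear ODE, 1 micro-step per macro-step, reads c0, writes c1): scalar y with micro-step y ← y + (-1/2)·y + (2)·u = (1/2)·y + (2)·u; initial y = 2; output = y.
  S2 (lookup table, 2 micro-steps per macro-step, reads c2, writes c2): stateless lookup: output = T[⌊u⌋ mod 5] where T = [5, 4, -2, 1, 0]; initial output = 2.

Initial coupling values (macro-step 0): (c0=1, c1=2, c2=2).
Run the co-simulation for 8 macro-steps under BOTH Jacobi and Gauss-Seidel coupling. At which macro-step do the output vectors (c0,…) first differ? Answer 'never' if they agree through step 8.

[Jacobi] macro 1: S0 reads c1=2 → after 1×micro: 0; S1 reads c0=1 → after 1×micro: 3; S2 reads c2=2 → after 2×micro: -2 ⇒ (c0=0, c1=3, c2=-2)
[Jacobi] macro 2: S0 reads c1=3 → after 1×micro: 5; S1 reads c0=0 → after 1×micro: 3/2; S2 reads c2=-2 → after 2×micro: 1 ⇒ (c0=5, c1=3/2, c2=1)
[Jacobi] macro 3: S0 reads c1=3/2 → after 1×micro: 1; S1 reads c0=5 → after 1×micro: 43/4; S2 reads c2=1 → after 2×micro: 4 ⇒ (c0=1, c1=43/4, c2=4)
[Jacobi] macro 4: S0 reads c1=43/4 → after 1×micro: 1; S1 reads c0=1 → after 1×micro: 59/8; S2 reads c2=4 → after 2×micro: 0 ⇒ (c0=1, c1=59/8, c2=0)
[Jacobi] macro 5: S0 reads c1=59/8 → after 1×micro: 1; S1 reads c0=1 → after 1×micro: 91/16; S2 reads c2=0 → after 2×micro: 5 ⇒ (c0=1, c1=91/16, c2=5)
[Jacobi] macro 6: S0 reads c1=91/16 → after 1×micro: 0; S1 reads c0=1 → after 1×micro: 155/32; S2 reads c2=5 → after 2×micro: 5 ⇒ (c0=0, c1=155/32, c2=5)
[Jacobi] macro 7: S0 reads c1=155/32 → after 1×micro: 1; S1 reads c0=0 → after 1×micro: 155/64; S2 reads c2=5 → after 2×micro: 5 ⇒ (c0=1, c1=155/64, c2=5)
[Jacobi] macro 8: S0 reads c1=155/64 → after 1×micro: 0; S1 reads c0=1 → after 1×micro: 411/128; S2 reads c2=5 → after 2×micro: 5 ⇒ (c0=0, c1=411/128, c2=5)
[Gauss-Seidel] macro 1: S0 reads c1=2 → after 1×micro: 0; S1 reads c0=0 → after 1×micro: 1; S2 reads c2=2 → after 2×micro: -2 ⇒ (c0=0, c1=1, c2=-2)
[Gauss-Seidel] macro 2: S0 reads c1=1 → after 1×micro: 1; S1 reads c0=1 → after 1×micro: 5/2; S2 reads c2=-2 → after 2×micro: 1 ⇒ (c0=1, c1=5/2, c2=1)
[Gauss-Seidel] macro 3: S0 reads c1=5/2 → after 1×micro: 0; S1 reads c0=0 → after 1×micro: 5/4; S2 reads c2=1 → after 2×micro: 4 ⇒ (c0=0, c1=5/4, c2=4)
[Gauss-Seidel] macro 4: S0 reads c1=5/4 → after 1×micro: 1; S1 reads c0=1 → after 1×micro: 21/8; S2 reads c2=4 → after 2×micro: 0 ⇒ (c0=1, c1=21/8, c2=0)
[Gauss-Seidel] macro 5: S0 reads c1=21/8 → after 1×micro: 0; S1 reads c0=0 → after 1×micro: 21/16; S2 reads c2=0 → after 2×micro: 5 ⇒ (c0=0, c1=21/16, c2=5)
[Gauss-Seidel] macro 6: S0 reads c1=21/16 → after 1×micro: 1; S1 reads c0=1 → after 1×micro: 85/32; S2 reads c2=5 → after 2×micro: 5 ⇒ (c0=1, c1=85/32, c2=5)
[Gauss-Seidel] macro 7: S0 reads c1=85/32 → after 1×micro: 0; S1 reads c0=0 → after 1×micro: 85/64; S2 reads c2=5 → after 2×micro: 5 ⇒ (c0=0, c1=85/64, c2=5)
[Gauss-Seidel] macro 8: S0 reads c1=85/64 → after 1×micro: 1; S1 reads c0=1 → after 1×micro: 341/128; S2 reads c2=5 → after 2×micro: 5 ⇒ (c0=1, c1=341/128, c2=5)

first divergence at macro-step: 1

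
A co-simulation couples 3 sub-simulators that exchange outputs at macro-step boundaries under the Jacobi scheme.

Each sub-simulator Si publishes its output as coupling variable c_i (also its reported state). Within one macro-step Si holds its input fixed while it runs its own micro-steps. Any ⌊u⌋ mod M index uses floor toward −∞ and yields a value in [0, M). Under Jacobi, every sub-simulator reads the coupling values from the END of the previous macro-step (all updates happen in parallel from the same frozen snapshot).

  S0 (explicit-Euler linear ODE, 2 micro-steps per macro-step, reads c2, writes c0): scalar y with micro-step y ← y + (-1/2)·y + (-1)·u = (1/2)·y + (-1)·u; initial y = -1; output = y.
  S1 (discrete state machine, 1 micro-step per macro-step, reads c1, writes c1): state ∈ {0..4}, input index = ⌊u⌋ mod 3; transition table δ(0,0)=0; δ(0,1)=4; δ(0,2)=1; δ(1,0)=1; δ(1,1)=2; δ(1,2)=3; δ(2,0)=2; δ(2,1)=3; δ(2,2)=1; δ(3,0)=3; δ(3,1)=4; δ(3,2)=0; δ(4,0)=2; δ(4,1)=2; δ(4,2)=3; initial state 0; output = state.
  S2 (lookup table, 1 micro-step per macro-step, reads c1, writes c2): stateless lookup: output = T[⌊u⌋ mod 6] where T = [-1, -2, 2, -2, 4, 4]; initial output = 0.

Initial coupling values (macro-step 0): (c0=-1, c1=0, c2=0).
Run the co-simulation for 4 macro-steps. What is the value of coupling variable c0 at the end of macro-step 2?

macro 1: S0 reads c2=0 → after 2×micro: -1/4; S1 reads c1=0 → after 1×micro: 0; S2 reads c1=0 → after 1×micro: -1 ⇒ (c0=-1/4, c1=0, c2=-1)
macro 2: S0 reads c2=-1 → after 2×micro: 23/16; S1 reads c1=0 → after 1×micro: 0; S2 reads c1=0 → after 1×micro: -1 ⇒ (c0=23/16, c1=0, c2=-1)
macro 3: S0 reads c2=-1 → after 2×micro: 119/64; S1 reads c1=0 → after 1×micro: 0; S2 reads c1=0 → after 1×micro: -1 ⇒ (c0=119/64, c1=0, c2=-1)
macro 4: S0 reads c2=-1 → after 2×micro: 503/256; S1 reads c1=0 → after 1×micro: 0; S2 reads c1=0 → after 1×micro: -1 ⇒ (c0=503/256, c1=0, c2=-1)

c0 at macro-step 2 = 23/16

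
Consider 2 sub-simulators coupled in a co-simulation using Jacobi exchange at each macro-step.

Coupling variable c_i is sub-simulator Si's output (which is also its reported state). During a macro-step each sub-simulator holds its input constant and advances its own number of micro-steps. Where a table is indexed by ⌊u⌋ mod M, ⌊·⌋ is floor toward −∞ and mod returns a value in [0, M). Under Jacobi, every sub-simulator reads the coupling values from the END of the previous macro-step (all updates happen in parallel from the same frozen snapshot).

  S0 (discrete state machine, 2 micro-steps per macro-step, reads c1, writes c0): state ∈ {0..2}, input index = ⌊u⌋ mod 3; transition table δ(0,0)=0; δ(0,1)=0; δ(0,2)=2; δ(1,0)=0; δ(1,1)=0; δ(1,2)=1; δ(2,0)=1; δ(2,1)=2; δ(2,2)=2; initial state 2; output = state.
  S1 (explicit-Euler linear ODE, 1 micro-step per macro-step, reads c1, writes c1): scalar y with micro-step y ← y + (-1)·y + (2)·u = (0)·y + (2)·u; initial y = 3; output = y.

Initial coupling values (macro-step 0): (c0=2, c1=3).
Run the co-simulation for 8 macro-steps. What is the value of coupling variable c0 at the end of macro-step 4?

macro 1: S0 reads c1=3 → after 2×micro: 0; S1 reads c1=3 → after 1×micro: 6 ⇒ (c0=0, c1=6)
macro 2: S0 reads c1=6 → after 2×micro: 0; S1 reads c1=6 → after 1×micro: 12 ⇒ (c0=0, c1=12)
macro 3: S0 reads c1=12 → after 2×micro: 0; S1 reads c1=12 → after 1×micro: 24 ⇒ (c0=0, c1=24)
macro 4: S0 reads c1=24 → after 2×micro: 0; S1 reads c1=24 → after 1×micro: 48 ⇒ (c0=0, c1=48)
macro 5: S0 reads c1=48 → after 2×micro: 0; S1 reads c1=48 → after 1×micro: 96 ⇒ (c0=0, c1=96)
macro 6: S0 reads c1=96 → after 2×micro: 0; S1 reads c1=96 → after 1×micro: 192 ⇒ (c0=0, c1=192)
macro 7: S0 reads c1=192 → after 2×micro: 0; S1 reads c1=192 → after 1×micro: 384 ⇒ (c0=0, c1=384)
macro 8: S0 reads c1=384 → after 2×micro: 0; S1 reads c1=384 → after 1×micro: 768 ⇒ (c0=0, c1=768)

c0 at macro-step 4 = 0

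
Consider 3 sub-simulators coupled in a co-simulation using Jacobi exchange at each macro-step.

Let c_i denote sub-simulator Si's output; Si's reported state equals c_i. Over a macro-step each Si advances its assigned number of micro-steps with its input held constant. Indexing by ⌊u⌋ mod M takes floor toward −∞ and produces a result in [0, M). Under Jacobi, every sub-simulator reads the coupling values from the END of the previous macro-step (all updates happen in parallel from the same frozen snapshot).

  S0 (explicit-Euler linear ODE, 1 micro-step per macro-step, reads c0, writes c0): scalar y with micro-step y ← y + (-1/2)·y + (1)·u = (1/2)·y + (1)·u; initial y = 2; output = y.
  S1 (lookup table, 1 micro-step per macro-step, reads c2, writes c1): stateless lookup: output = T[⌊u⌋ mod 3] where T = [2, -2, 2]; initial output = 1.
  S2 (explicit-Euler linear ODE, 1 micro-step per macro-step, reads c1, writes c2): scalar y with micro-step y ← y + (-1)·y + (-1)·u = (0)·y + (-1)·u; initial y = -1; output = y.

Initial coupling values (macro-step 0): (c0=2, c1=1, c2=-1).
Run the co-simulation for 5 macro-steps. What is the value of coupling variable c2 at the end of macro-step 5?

c2 at macro-step 5 = 2

macro 1: S0 reads c0=2 → after 1×micro: 3; S1 reads c2=-1 → after 1×micro: 2; S2 reads c1=1 → after 1×micro: -1 ⇒ (c0=3, c1=2, c2=-1)
macro 2: S0 reads c0=3 → after 1×micro: 9/2; S1 reads c2=-1 → after 1×micro: 2; S2 reads c1=2 → after 1×micro: -2 ⇒ (c0=9/2, c1=2, c2=-2)
macro 3: S0 reads c0=9/2 → after 1×micro: 27/4; S1 reads c2=-2 → after 1×micro: -2; S2 reads c1=2 → after 1×micro: -2 ⇒ (c0=27/4, c1=-2, c2=-2)
macro 4: S0 reads c0=27/4 → after 1×micro: 81/8; S1 reads c2=-2 → after 1×micro: -2; S2 reads c1=-2 → after 1×micro: 2 ⇒ (c0=81/8, c1=-2, c2=2)
macro 5: S0 reads c0=81/8 → after 1×micro: 243/16; S1 reads c2=2 → after 1×micro: 2; S2 reads c1=-2 → after 1×micro: 2 ⇒ (c0=243/16, c1=2, c2=2)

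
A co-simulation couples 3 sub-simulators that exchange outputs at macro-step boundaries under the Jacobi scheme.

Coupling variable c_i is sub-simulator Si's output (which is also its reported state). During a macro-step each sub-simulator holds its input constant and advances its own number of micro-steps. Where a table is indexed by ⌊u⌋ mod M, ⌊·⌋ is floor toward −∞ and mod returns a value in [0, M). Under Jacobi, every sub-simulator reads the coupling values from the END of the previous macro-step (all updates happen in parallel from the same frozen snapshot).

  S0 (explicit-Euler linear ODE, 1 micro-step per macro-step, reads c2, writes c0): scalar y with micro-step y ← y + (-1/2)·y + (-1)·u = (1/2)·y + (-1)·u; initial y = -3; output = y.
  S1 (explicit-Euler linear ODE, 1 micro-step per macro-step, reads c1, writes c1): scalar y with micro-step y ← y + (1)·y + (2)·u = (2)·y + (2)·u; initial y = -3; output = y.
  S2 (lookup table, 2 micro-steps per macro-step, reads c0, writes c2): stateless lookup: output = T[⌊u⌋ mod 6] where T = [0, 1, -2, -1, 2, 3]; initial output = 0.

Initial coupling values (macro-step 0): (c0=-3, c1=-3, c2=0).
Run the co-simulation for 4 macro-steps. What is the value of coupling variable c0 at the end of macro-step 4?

c0 at macro-step 4 = -15/16

macro 1: S0 reads c2=0 → after 1×micro: -3/2; S1 reads c1=-3 → after 1×micro: -12; S2 reads c0=-3 → after 2×micro: -1 ⇒ (c0=-3/2, c1=-12, c2=-1)
macro 2: S0 reads c2=-1 → after 1×micro: 1/4; S1 reads c1=-12 → after 1×micro: -48; S2 reads c0=-3/2 → after 2×micro: 2 ⇒ (c0=1/4, c1=-48, c2=2)
macro 3: S0 reads c2=2 → after 1×micro: -15/8; S1 reads c1=-48 → after 1×micro: -192; S2 reads c0=1/4 → after 2×micro: 0 ⇒ (c0=-15/8, c1=-192, c2=0)
macro 4: S0 reads c2=0 → after 1×micro: -15/16; S1 reads c1=-192 → after 1×micro: -768; S2 reads c0=-15/8 → after 2×micro: 2 ⇒ (c0=-15/16, c1=-768, c2=2)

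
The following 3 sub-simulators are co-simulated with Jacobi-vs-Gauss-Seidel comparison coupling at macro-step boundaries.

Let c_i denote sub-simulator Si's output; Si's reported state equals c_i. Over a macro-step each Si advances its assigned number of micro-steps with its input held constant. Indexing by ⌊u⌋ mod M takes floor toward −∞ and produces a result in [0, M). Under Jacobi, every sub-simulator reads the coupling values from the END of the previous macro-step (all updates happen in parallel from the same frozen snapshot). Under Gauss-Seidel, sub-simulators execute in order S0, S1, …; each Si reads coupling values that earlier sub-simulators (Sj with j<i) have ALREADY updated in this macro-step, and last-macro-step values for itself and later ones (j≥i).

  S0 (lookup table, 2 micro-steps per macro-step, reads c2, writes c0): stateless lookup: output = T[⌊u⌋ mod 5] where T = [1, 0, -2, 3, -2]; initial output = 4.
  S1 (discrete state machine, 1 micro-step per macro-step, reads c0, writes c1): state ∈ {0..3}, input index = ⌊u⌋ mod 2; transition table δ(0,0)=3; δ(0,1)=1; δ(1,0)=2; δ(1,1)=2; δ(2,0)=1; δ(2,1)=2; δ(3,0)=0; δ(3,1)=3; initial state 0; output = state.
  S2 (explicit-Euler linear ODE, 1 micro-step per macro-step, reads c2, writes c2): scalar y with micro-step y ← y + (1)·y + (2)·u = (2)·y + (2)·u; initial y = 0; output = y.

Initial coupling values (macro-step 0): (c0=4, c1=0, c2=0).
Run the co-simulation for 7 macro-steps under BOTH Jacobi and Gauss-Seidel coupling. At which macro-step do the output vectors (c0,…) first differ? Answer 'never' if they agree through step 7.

[Jacobi] macro 1: S0 reads c2=0 → after 2×micro: 1; S1 reads c0=4 → after 1×micro: 3; S2 reads c2=0 → after 1×micro: 0 ⇒ (c0=1, c1=3, c2=0)
[Jacobi] macro 2: S0 reads c2=0 → after 2×micro: 1; S1 reads c0=1 → after 1×micro: 3; S2 reads c2=0 → after 1×micro: 0 ⇒ (c0=1, c1=3, c2=0)
[Jacobi] macro 3: S0 reads c2=0 → after 2×micro: 1; S1 reads c0=1 → after 1×micro: 3; S2 reads c2=0 → after 1×micro: 0 ⇒ (c0=1, c1=3, c2=0)
[Jacobi] macro 4: S0 reads c2=0 → after 2×micro: 1; S1 reads c0=1 → after 1×micro: 3; S2 reads c2=0 → after 1×micro: 0 ⇒ (c0=1, c1=3, c2=0)
[Jacobi] macro 5: S0 reads c2=0 → after 2×micro: 1; S1 reads c0=1 → after 1×micro: 3; S2 reads c2=0 → after 1×micro: 0 ⇒ (c0=1, c1=3, c2=0)
[Jacobi] macro 6: S0 reads c2=0 → after 2×micro: 1; S1 reads c0=1 → after 1×micro: 3; S2 reads c2=0 → after 1×micro: 0 ⇒ (c0=1, c1=3, c2=0)
[Jacobi] macro 7: S0 reads c2=0 → after 2×micro: 1; S1 reads c0=1 → after 1×micro: 3; S2 reads c2=0 → after 1×micro: 0 ⇒ (c0=1, c1=3, c2=0)
[Gauss-Seidel] macro 1: S0 reads c2=0 → after 2×micro: 1; S1 reads c0=1 → after 1×micro: 1; S2 reads c2=0 → after 1×micro: 0 ⇒ (c0=1, c1=1, c2=0)
[Gauss-Seidel] macro 2: S0 reads c2=0 → after 2×micro: 1; S1 reads c0=1 → after 1×micro: 2; S2 reads c2=0 → after 1×micro: 0 ⇒ (c0=1, c1=2, c2=0)
[Gauss-Seidel] macro 3: S0 reads c2=0 → after 2×micro: 1; S1 reads c0=1 → after 1×micro: 2; S2 reads c2=0 → after 1×micro: 0 ⇒ (c0=1, c1=2, c2=0)
[Gauss-Seidel] macro 4: S0 reads c2=0 → after 2×micro: 1; S1 reads c0=1 → after 1×micro: 2; S2 reads c2=0 → after 1×micro: 0 ⇒ (c0=1, c1=2, c2=0)
[Gauss-Seidel] macro 5: S0 reads c2=0 → after 2×micro: 1; S1 reads c0=1 → after 1×micro: 2; S2 reads c2=0 → after 1×micro: 0 ⇒ (c0=1, c1=2, c2=0)
[Gauss-Seidel] macro 6: S0 reads c2=0 → after 2×micro: 1; S1 reads c0=1 → after 1×micro: 2; S2 reads c2=0 → after 1×micro: 0 ⇒ (c0=1, c1=2, c2=0)
[Gauss-Seidel] macro 7: S0 reads c2=0 → after 2×micro: 1; S1 reads c0=1 → after 1×micro: 2; S2 reads c2=0 → after 1×micro: 0 ⇒ (c0=1, c1=2, c2=0)

first divergence at macro-step: 1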